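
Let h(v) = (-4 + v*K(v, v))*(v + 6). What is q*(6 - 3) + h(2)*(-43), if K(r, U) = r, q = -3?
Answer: -9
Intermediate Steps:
h(v) = (-4 + v**2)*(6 + v) (h(v) = (-4 + v*v)*(v + 6) = (-4 + v**2)*(6 + v))
q*(6 - 3) + h(2)*(-43) = -3*(6 - 3) + (-24 + 2**3 - 4*2 + 6*2**2)*(-43) = -3*3 + (-24 + 8 - 8 + 6*4)*(-43) = -9 + (-24 + 8 - 8 + 24)*(-43) = -9 + 0*(-43) = -9 + 0 = -9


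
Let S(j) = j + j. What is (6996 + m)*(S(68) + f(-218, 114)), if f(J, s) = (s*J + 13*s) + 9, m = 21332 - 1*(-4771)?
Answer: -768724275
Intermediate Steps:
m = 26103 (m = 21332 + 4771 = 26103)
S(j) = 2*j
f(J, s) = 9 + 13*s + J*s (f(J, s) = (J*s + 13*s) + 9 = (13*s + J*s) + 9 = 9 + 13*s + J*s)
(6996 + m)*(S(68) + f(-218, 114)) = (6996 + 26103)*(2*68 + (9 + 13*114 - 218*114)) = 33099*(136 + (9 + 1482 - 24852)) = 33099*(136 - 23361) = 33099*(-23225) = -768724275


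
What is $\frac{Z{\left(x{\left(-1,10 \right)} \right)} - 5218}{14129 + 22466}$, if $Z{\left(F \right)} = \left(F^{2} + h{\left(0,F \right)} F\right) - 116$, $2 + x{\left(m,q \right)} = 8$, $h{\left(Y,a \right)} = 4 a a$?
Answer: $- \frac{4434}{36595} \approx -0.12116$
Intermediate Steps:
$h{\left(Y,a \right)} = 4 a^{2}$
$x{\left(m,q \right)} = 6$ ($x{\left(m,q \right)} = -2 + 8 = 6$)
$Z{\left(F \right)} = -116 + F^{2} + 4 F^{3}$ ($Z{\left(F \right)} = \left(F^{2} + 4 F^{2} F\right) - 116 = \left(F^{2} + 4 F^{3}\right) - 116 = -116 + F^{2} + 4 F^{3}$)
$\frac{Z{\left(x{\left(-1,10 \right)} \right)} - 5218}{14129 + 22466} = \frac{\left(-116 + 6^{2} + 4 \cdot 6^{3}\right) - 5218}{14129 + 22466} = \frac{\left(-116 + 36 + 4 \cdot 216\right) - 5218}{36595} = \left(\left(-116 + 36 + 864\right) - 5218\right) \frac{1}{36595} = \left(784 - 5218\right) \frac{1}{36595} = \left(-4434\right) \frac{1}{36595} = - \frac{4434}{36595}$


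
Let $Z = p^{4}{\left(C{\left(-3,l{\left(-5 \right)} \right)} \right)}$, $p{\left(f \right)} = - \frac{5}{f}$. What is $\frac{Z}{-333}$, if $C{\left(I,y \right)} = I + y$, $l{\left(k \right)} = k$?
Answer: $- \frac{625}{1363968} \approx -0.00045822$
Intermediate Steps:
$Z = \frac{625}{4096}$ ($Z = \left(- \frac{5}{-3 - 5}\right)^{4} = \left(- \frac{5}{-8}\right)^{4} = \left(\left(-5\right) \left(- \frac{1}{8}\right)\right)^{4} = \left(\frac{5}{8}\right)^{4} = \frac{625}{4096} \approx 0.15259$)
$\frac{Z}{-333} = \frac{625}{4096 \left(-333\right)} = \frac{625}{4096} \left(- \frac{1}{333}\right) = - \frac{625}{1363968}$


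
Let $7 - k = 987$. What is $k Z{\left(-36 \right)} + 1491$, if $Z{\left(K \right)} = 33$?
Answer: $-30849$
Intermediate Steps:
$k = -980$ ($k = 7 - 987 = -980$)
$k Z{\left(-36 \right)} + 1491 = \left(-980\right) 33 + 1491 = -32340 + 1491 = -30849$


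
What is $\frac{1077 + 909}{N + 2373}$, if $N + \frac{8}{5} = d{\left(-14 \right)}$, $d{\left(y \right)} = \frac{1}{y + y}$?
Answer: $\frac{278040}{331991} \approx 0.83749$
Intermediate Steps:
$d{\left(y \right)} = \frac{1}{2 y}$
$N = - \frac{229}{140}$ ($N = - \frac{8}{5} + \frac{1}{2 \left(-14\right)} = - \frac{8}{5} + \frac{1}{2} \left(- \frac{1}{14}\right) = - \frac{8}{5} - \frac{1}{28} = - \frac{229}{140} \approx -1.6357$)
$\frac{1077 + 909}{N + 2373} = \frac{1077 + 909}{- \frac{229}{140} + 2373} = \frac{1986}{\frac{331991}{140}} = 1986 \cdot \frac{140}{331991} = \frac{278040}{331991}$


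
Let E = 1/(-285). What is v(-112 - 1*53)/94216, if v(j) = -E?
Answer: 1/26851560 ≈ 3.7242e-8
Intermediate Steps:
E = -1/285 ≈ -0.0035088
v(j) = 1/285 (v(j) = -1*(-1/285) = 1/285)
v(-112 - 1*53)/94216 = (1/285)/94216 = (1/285)*(1/94216) = 1/26851560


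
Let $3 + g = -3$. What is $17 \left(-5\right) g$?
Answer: $510$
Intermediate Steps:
$g = -6$ ($g = -3 - 3 = -6$)
$17 \left(-5\right) g = 17 \left(-5\right) \left(-6\right) = \left(-85\right) \left(-6\right) = 510$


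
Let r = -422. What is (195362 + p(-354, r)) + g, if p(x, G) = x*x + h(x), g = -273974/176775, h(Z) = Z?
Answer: 56625001126/176775 ≈ 3.2032e+5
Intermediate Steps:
g = -273974/176775 (g = -273974*1/176775 = -273974/176775 ≈ -1.5498)
p(x, G) = x + x² (p(x, G) = x*x + x = x² + x = x + x²)
(195362 + p(-354, r)) + g = (195362 - 354*(1 - 354)) - 273974/176775 = (195362 - 354*(-353)) - 273974/176775 = (195362 + 124962) - 273974/176775 = 320324 - 273974/176775 = 56625001126/176775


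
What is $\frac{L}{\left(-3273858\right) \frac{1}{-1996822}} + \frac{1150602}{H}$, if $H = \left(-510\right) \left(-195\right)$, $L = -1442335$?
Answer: $- \frac{7956133655188444}{9044032725} \approx -8.7971 \cdot 10^{5}$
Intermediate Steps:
$H = 99450$
$\frac{L}{\left(-3273858\right) \frac{1}{-1996822}} + \frac{1150602}{H} = - \frac{1442335}{\left(-3273858\right) \frac{1}{-1996822}} + \frac{1150602}{99450} = - \frac{1442335}{\left(-3273858\right) \left(- \frac{1}{1996822}\right)} + 1150602 \cdot \frac{1}{99450} = - \frac{1442335}{\frac{1636929}{998411}} + \frac{191767}{16575} = \left(-1442335\right) \frac{998411}{1636929} + \frac{191767}{16575} = - \frac{1440043129685}{1636929} + \frac{191767}{16575} = - \frac{7956133655188444}{9044032725}$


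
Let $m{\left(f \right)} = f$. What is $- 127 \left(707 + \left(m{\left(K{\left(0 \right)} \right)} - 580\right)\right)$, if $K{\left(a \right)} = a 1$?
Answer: $-16129$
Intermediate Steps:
$K{\left(a \right)} = a$
$- 127 \left(707 + \left(m{\left(K{\left(0 \right)} \right)} - 580\right)\right) = - 127 \left(707 + \left(0 - 580\right)\right) = - 127 \left(707 - 580\right) = \left(-127\right) 127 = -16129$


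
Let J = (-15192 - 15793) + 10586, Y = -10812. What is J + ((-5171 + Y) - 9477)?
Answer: -45859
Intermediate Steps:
J = -20399 (J = -30985 + 10586 = -20399)
J + ((-5171 + Y) - 9477) = -20399 + ((-5171 - 10812) - 9477) = -20399 + (-15983 - 9477) = -20399 - 25460 = -45859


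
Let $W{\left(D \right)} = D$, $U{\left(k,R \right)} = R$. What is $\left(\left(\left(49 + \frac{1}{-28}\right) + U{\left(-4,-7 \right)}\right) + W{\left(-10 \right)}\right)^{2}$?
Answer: $\frac{801025}{784} \approx 1021.7$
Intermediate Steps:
$\left(\left(\left(49 + \frac{1}{-28}\right) + U{\left(-4,-7 \right)}\right) + W{\left(-10 \right)}\right)^{2} = \left(\left(\left(49 + \frac{1}{-28}\right) - 7\right) - 10\right)^{2} = \left(\left(\left(49 - \frac{1}{28}\right) - 7\right) - 10\right)^{2} = \left(\left(\frac{1371}{28} - 7\right) - 10\right)^{2} = \left(\frac{1175}{28} - 10\right)^{2} = \left(\frac{895}{28}\right)^{2} = \frac{801025}{784}$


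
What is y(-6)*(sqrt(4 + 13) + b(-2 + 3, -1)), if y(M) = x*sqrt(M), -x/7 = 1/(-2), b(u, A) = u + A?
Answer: 7*I*sqrt(102)/2 ≈ 35.348*I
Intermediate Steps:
b(u, A) = A + u
x = 7/2 (x = -7/(-2) = -7*(-1/2) = 7/2 ≈ 3.5000)
y(M) = 7*sqrt(M)/2
y(-6)*(sqrt(4 + 13) + b(-2 + 3, -1)) = (7*sqrt(-6)/2)*(sqrt(4 + 13) + (-1 + (-2 + 3))) = (7*(I*sqrt(6))/2)*(sqrt(17) + (-1 + 1)) = (7*I*sqrt(6)/2)*(sqrt(17) + 0) = (7*I*sqrt(6)/2)*sqrt(17) = 7*I*sqrt(102)/2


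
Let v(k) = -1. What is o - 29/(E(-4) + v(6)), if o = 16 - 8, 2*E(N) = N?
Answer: 53/3 ≈ 17.667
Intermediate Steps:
E(N) = N/2
o = 8
o - 29/(E(-4) + v(6)) = 8 - 29/((1/2)*(-4) - 1) = 8 - 29/(-2 - 1) = 8 - 29/(-3) = 8 - 29*(-1/3) = 8 + 29/3 = 53/3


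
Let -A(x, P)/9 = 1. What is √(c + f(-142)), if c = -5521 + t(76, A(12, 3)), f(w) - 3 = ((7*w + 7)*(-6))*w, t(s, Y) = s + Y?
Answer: 5*I*√33855 ≈ 919.99*I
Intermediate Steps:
A(x, P) = -9 (A(x, P) = -9*1 = -9)
t(s, Y) = Y + s
f(w) = 3 + w*(-42 - 42*w) (f(w) = 3 + ((7*w + 7)*(-6))*w = 3 + ((7 + 7*w)*(-6))*w = 3 + (-42 - 42*w)*w = 3 + w*(-42 - 42*w))
c = -5454 (c = -5521 + (-9 + 76) = -5521 + 67 = -5454)
√(c + f(-142)) = √(-5454 + (3 - 42*(-142) - 42*(-142)²)) = √(-5454 + (3 + 5964 - 42*20164)) = √(-5454 + (3 + 5964 - 846888)) = √(-5454 - 840921) = √(-846375) = 5*I*√33855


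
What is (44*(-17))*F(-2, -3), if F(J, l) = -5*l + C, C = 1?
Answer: -11968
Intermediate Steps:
F(J, l) = 1 - 5*l (F(J, l) = -5*l + 1 = 1 - 5*l)
(44*(-17))*F(-2, -3) = (44*(-17))*(1 - 5*(-3)) = -748*(1 + 15) = -748*16 = -11968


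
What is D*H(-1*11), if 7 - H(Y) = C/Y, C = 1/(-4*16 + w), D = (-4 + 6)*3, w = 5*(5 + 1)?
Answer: 7851/187 ≈ 41.984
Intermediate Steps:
w = 30 (w = 5*6 = 30)
D = 6 (D = 2*3 = 6)
C = -1/34 (C = 1/(-4*16 + 30) = 1/(-64 + 30) = 1/(-34) = -1/34 ≈ -0.029412)
H(Y) = 7 + 1/(34*Y) (H(Y) = 7 - (-1)/(34*Y) = 7 + 1/(34*Y))
D*H(-1*11) = 6*(7 + 1/(34*((-1*11)))) = 6*(7 + (1/34)/(-11)) = 6*(7 + (1/34)*(-1/11)) = 6*(7 - 1/374) = 6*(2617/374) = 7851/187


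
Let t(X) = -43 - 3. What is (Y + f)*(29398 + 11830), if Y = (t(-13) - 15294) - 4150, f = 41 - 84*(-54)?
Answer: -614833164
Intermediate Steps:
f = 4577 (f = 41 + 4536 = 4577)
t(X) = -46
Y = -19490 (Y = (-46 - 15294) - 4150 = -15340 - 4150 = -19490)
(Y + f)*(29398 + 11830) = (-19490 + 4577)*(29398 + 11830) = -14913*41228 = -614833164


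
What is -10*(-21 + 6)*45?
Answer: 6750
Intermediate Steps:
-10*(-21 + 6)*45 = -10*(-15)*45 = 150*45 = 6750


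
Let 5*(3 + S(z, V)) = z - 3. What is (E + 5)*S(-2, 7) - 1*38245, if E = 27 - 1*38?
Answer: -38221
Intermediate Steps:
S(z, V) = -18/5 + z/5 (S(z, V) = -3 + (z - 3)/5 = -3 + (-3 + z)/5 = -3 + (-⅗ + z/5) = -18/5 + z/5)
E = -11 (E = 27 - 38 = -11)
(E + 5)*S(-2, 7) - 1*38245 = (-11 + 5)*(-18/5 + (⅕)*(-2)) - 1*38245 = -6*(-18/5 - ⅖) - 38245 = -6*(-4) - 38245 = 24 - 38245 = -38221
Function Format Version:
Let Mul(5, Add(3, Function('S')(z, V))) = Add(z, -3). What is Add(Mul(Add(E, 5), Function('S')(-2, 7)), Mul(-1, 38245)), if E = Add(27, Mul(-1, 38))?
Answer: -38221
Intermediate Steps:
Function('S')(z, V) = Add(Rational(-18, 5), Mul(Rational(1, 5), z)) (Function('S')(z, V) = Add(-3, Mul(Rational(1, 5), Add(z, -3))) = Add(-3, Mul(Rational(1, 5), Add(-3, z))) = Add(-3, Add(Rational(-3, 5), Mul(Rational(1, 5), z))) = Add(Rational(-18, 5), Mul(Rational(1, 5), z)))
E = -11 (E = Add(27, -38) = -11)
Add(Mul(Add(E, 5), Function('S')(-2, 7)), Mul(-1, 38245)) = Add(Mul(Add(-11, 5), Add(Rational(-18, 5), Mul(Rational(1, 5), -2))), Mul(-1, 38245)) = Add(Mul(-6, Add(Rational(-18, 5), Rational(-2, 5))), -38245) = Add(Mul(-6, -4), -38245) = Add(24, -38245) = -38221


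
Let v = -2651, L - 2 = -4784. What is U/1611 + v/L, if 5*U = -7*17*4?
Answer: 6359191/12839670 ≈ 0.49528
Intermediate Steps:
L = -4782 (L = 2 - 4784 = -4782)
U = -476/5 (U = (-7*17*4)/5 = (-119*4)/5 = (⅕)*(-476) = -476/5 ≈ -95.200)
U/1611 + v/L = -476/5/1611 - 2651/(-4782) = -476/5*1/1611 - 2651*(-1/4782) = -476/8055 + 2651/4782 = 6359191/12839670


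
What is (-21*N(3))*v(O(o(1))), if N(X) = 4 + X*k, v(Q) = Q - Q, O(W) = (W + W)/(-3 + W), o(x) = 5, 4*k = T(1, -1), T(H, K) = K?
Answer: 0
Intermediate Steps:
k = -¼ (k = (¼)*(-1) = -¼ ≈ -0.25000)
O(W) = 2*W/(-3 + W) (O(W) = (2*W)/(-3 + W) = 2*W/(-3 + W))
v(Q) = 0
N(X) = 4 - X/4 (N(X) = 4 + X*(-¼) = 4 - X/4)
(-21*N(3))*v(O(o(1))) = -21*(4 - ¼*3)*0 = -21*(4 - ¾)*0 = -21*13/4*0 = -273/4*0 = 0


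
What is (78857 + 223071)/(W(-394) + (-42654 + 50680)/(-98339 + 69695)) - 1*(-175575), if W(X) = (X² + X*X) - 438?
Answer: 779610512025441/4440302935 ≈ 1.7558e+5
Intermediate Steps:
W(X) = -438 + 2*X² (W(X) = (X² + X²) - 438 = 2*X² - 438 = -438 + 2*X²)
(78857 + 223071)/(W(-394) + (-42654 + 50680)/(-98339 + 69695)) - 1*(-175575) = (78857 + 223071)/((-438 + 2*(-394)²) + (-42654 + 50680)/(-98339 + 69695)) - 1*(-175575) = 301928/((-438 + 2*155236) + 8026/(-28644)) + 175575 = 301928/((-438 + 310472) + 8026*(-1/28644)) + 175575 = 301928/(310034 - 4013/14322) + 175575 = 301928/(4440302935/14322) + 175575 = 301928*(14322/4440302935) + 175575 = 4324212816/4440302935 + 175575 = 779610512025441/4440302935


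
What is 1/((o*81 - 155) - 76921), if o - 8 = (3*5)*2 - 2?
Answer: -1/74160 ≈ -1.3484e-5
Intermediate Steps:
o = 36 (o = 8 + ((3*5)*2 - 2) = 8 + (15*2 - 2) = 8 + (30 - 2) = 8 + 28 = 36)
1/((o*81 - 155) - 76921) = 1/((36*81 - 155) - 76921) = 1/((2916 - 155) - 76921) = 1/(2761 - 76921) = 1/(-74160) = -1/74160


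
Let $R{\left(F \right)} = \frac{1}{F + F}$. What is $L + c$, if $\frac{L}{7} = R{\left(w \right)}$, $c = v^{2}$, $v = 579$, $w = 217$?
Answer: $\frac{20784943}{62} \approx 3.3524 \cdot 10^{5}$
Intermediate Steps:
$R{\left(F \right)} = \frac{1}{2 F}$
$c = 335241$ ($c = 579^{2} = 335241$)
$L = \frac{1}{62}$ ($L = 7 \frac{1}{2 \cdot 217} = 7 \cdot \frac{1}{2} \cdot \frac{1}{217} = 7 \cdot \frac{1}{434} = \frac{1}{62} \approx 0.016129$)
$L + c = \frac{1}{62} + 335241 = \frac{20784943}{62}$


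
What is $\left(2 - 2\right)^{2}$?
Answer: $0$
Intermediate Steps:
$\left(2 - 2\right)^{2} = 0^{2} = 0$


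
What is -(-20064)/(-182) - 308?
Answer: -38060/91 ≈ -418.24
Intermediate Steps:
-(-20064)/(-182) - 308 = -(-20064)*(-1)/182 - 308 = -114*88/91 - 308 = -10032/91 - 308 = -38060/91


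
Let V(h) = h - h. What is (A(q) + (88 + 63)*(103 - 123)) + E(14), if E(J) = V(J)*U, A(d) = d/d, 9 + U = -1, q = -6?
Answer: -3019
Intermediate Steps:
V(h) = 0
U = -10 (U = -9 - 1 = -10)
A(d) = 1
E(J) = 0 (E(J) = 0*(-10) = 0)
(A(q) + (88 + 63)*(103 - 123)) + E(14) = (1 + (88 + 63)*(103 - 123)) + 0 = (1 + 151*(-20)) + 0 = (1 - 3020) + 0 = -3019 + 0 = -3019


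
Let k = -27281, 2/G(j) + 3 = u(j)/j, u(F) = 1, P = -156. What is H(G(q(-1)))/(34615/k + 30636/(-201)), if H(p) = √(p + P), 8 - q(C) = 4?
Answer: -3655654*I*√4741/3090040547 ≈ -0.081458*I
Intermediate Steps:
q(C) = 4 (q(C) = 8 - 1*4 = 8 - 4 = 4)
G(j) = 2/(-3 + 1/j)
H(p) = √(-156 + p) (H(p) = √(p - 156) = √(-156 + p))
H(G(q(-1)))/(34615/k + 30636/(-201)) = √(-156 - 2*4/(-1 + 3*4))/(34615/(-27281) + 30636/(-201)) = √(-156 - 2*4/(-1 + 12))/(34615*(-1/27281) + 30636*(-1/201)) = √(-156 - 2*4/11)/(-34615/27281 - 10212/67) = √(-156 - 2*4*1/11)/(-280912777/1827827) = √(-156 - 8/11)*(-1827827/280912777) = √(-1724/11)*(-1827827/280912777) = (2*I*√4741/11)*(-1827827/280912777) = -3655654*I*√4741/3090040547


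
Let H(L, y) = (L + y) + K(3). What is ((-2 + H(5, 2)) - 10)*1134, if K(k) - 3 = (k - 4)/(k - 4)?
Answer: -1134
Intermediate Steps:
K(k) = 4 (K(k) = 3 + (k - 4)/(k - 4) = 3 + (-4 + k)/(-4 + k) = 3 + 1 = 4)
H(L, y) = 4 + L + y (H(L, y) = (L + y) + 4 = 4 + L + y)
((-2 + H(5, 2)) - 10)*1134 = ((-2 + (4 + 5 + 2)) - 10)*1134 = ((-2 + 11) - 10)*1134 = (9 - 10)*1134 = -1*1134 = -1134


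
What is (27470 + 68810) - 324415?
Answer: -228135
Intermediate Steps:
(27470 + 68810) - 324415 = 96280 - 324415 = -228135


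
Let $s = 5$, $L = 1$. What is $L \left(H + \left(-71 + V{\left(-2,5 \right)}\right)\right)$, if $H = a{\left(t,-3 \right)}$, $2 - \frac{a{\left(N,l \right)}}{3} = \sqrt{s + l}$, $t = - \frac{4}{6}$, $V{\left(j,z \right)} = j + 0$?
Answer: $-67 - 3 \sqrt{2} \approx -71.243$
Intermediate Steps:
$V{\left(j,z \right)} = j$
$t = - \frac{2}{3}$ ($t = \left(-4\right) \frac{1}{6} = - \frac{2}{3} \approx -0.66667$)
$a{\left(N,l \right)} = 6 - 3 \sqrt{5 + l}$
$H = 6 - 3 \sqrt{2}$ ($H = 6 - 3 \sqrt{5 - 3} = 6 - 3 \sqrt{2} \approx 1.7574$)
$L \left(H + \left(-71 + V{\left(-2,5 \right)}\right)\right) = 1 \left(\left(6 - 3 \sqrt{2}\right) - 73\right) = 1 \left(-67 - 3 \sqrt{2}\right) = -67 - 3 \sqrt{2}$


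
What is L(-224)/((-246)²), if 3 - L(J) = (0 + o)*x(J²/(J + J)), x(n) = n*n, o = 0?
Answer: 1/20172 ≈ 4.9574e-5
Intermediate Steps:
x(n) = n²
L(J) = 3 (L(J) = 3 - (0 + 0)*(J²/(J + J))² = 3 - 0*(J²/((2*J)))² = 3 - 0*((1/(2*J))*J²)² = 3 - 0*(J/2)² = 3 - 0*J²/4 = 3 - 1*0 = 3 + 0 = 3)
L(-224)/((-246)²) = 3/((-246)²) = 3/60516 = 3*(1/60516) = 1/20172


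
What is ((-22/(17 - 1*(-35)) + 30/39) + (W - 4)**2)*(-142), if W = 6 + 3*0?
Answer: -8023/13 ≈ -617.15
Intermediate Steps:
W = 6 (W = 6 + 0 = 6)
((-22/(17 - 1*(-35)) + 30/39) + (W - 4)**2)*(-142) = ((-22/(17 - 1*(-35)) + 30/39) + (6 - 4)**2)*(-142) = ((-22/(17 + 35) + 30*(1/39)) + 2**2)*(-142) = ((-22/52 + 10/13) + 4)*(-142) = ((-22*1/52 + 10/13) + 4)*(-142) = ((-11/26 + 10/13) + 4)*(-142) = (9/26 + 4)*(-142) = (113/26)*(-142) = -8023/13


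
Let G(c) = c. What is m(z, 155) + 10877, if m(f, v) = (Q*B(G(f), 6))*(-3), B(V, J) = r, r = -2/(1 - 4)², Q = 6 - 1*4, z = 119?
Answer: 32635/3 ≈ 10878.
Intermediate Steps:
Q = 2 (Q = 6 - 4 = 2)
r = -2/9 (r = -2/((-3)²) = -2/9 ≈ -0.22222)
B(V, J) = -2/9
m(f, v) = 4/3 (m(f, v) = (2*(-2/9))*(-3) = -4/9*(-3) = 4/3)
m(z, 155) + 10877 = 4/3 + 10877 = 32635/3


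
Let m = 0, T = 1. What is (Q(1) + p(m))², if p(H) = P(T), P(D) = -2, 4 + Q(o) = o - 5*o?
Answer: 100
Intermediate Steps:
Q(o) = -4 - 4*o (Q(o) = -4 + (o - 5*o) = -4 - 4*o)
p(H) = -2
(Q(1) + p(m))² = ((-4 - 4*1) - 2)² = ((-4 - 4) - 2)² = (-8 - 2)² = (-10)² = 100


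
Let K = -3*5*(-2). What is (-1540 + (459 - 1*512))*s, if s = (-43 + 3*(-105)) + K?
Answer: 522504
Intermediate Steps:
K = 30 (K = -15*(-2) = 30)
s = -328 (s = (-43 + 3*(-105)) + 30 = (-43 - 315) + 30 = -358 + 30 = -328)
(-1540 + (459 - 1*512))*s = (-1540 + (459 - 1*512))*(-328) = (-1540 + (459 - 512))*(-328) = (-1540 - 53)*(-328) = -1593*(-328) = 522504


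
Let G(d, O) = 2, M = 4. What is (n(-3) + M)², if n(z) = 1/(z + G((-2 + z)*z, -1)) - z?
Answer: 36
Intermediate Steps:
n(z) = 1/(2 + z) - z (n(z) = 1/(z + 2) - z = 1/(2 + z) - z)
(n(-3) + M)² = ((1 - 1*(-3)² - 2*(-3))/(2 - 3) + 4)² = ((1 - 1*9 + 6)/(-1) + 4)² = (-(1 - 9 + 6) + 4)² = (-1*(-2) + 4)² = (2 + 4)² = 6² = 36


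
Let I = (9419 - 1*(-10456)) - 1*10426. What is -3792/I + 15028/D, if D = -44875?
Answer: -312165572/424023875 ≈ -0.73620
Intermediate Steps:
I = 9449 (I = (9419 + 10456) - 10426 = 19875 - 10426 = 9449)
-3792/I + 15028/D = -3792/9449 + 15028/(-44875) = -3792*1/9449 + 15028*(-1/44875) = -3792/9449 - 15028/44875 = -312165572/424023875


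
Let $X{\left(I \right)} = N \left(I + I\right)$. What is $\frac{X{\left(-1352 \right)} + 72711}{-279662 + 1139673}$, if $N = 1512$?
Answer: $- \frac{4015737}{860011} \approx -4.6694$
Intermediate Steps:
$X{\left(I \right)} = 3024 I$ ($X{\left(I \right)} = 1512 \left(I + I\right) = 1512 \cdot 2 I = 3024 I$)
$\frac{X{\left(-1352 \right)} + 72711}{-279662 + 1139673} = \frac{3024 \left(-1352\right) + 72711}{-279662 + 1139673} = \frac{-4088448 + 72711}{860011} = \left(-4015737\right) \frac{1}{860011} = - \frac{4015737}{860011}$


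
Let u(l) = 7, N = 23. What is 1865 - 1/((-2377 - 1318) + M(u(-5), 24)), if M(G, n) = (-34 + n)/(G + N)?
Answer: 20675393/11086 ≈ 1865.0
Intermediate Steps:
M(G, n) = (-34 + n)/(23 + G) (M(G, n) = (-34 + n)/(G + 23) = (-34 + n)/(23 + G))
1865 - 1/((-2377 - 1318) + M(u(-5), 24)) = 1865 - 1/((-2377 - 1318) + (-34 + 24)/(23 + 7)) = 1865 - 1/(-3695 - 10/30) = 1865 - 1/(-3695 + (1/30)*(-10)) = 1865 - 1/(-3695 - 1/3) = 1865 - 1/(-11086/3) = 1865 - 1*(-3/11086) = 1865 + 3/11086 = 20675393/11086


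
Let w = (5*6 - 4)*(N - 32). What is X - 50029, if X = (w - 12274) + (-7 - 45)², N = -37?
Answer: -61393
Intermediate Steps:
w = -1794 (w = (5*6 - 4)*(-37 - 32) = (30 - 4)*(-69) = 26*(-69) = -1794)
X = -11364 (X = (-1794 - 12274) + (-7 - 45)² = -14068 + (-52)² = -14068 + 2704 = -11364)
X - 50029 = -11364 - 50029 = -61393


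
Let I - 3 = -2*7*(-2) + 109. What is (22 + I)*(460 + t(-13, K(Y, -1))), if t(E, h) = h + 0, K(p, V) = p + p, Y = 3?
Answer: 75492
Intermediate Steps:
K(p, V) = 2*p
t(E, h) = h
I = 140 (I = 3 + (-2*7*(-2) + 109) = 3 + (-14*(-2) + 109) = 3 + (28 + 109) = 3 + 137 = 140)
(22 + I)*(460 + t(-13, K(Y, -1))) = (22 + 140)*(460 + 2*3) = 162*(460 + 6) = 162*466 = 75492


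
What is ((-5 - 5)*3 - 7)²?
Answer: 1369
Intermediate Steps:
((-5 - 5)*3 - 7)² = (-10*3 - 7)² = (-30 - 7)² = (-37)² = 1369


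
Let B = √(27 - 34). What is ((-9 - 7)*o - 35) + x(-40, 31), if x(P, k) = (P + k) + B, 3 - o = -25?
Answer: -492 + I*√7 ≈ -492.0 + 2.6458*I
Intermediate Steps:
o = 28 (o = 3 - 1*(-25) = 3 + 25 = 28)
B = I*√7 (B = √(-7) = I*√7 ≈ 2.6458*I)
x(P, k) = P + k + I*√7 (x(P, k) = (P + k) + I*√7 = P + k + I*√7)
((-9 - 7)*o - 35) + x(-40, 31) = ((-9 - 7)*28 - 35) + (-40 + 31 + I*√7) = (-16*28 - 35) + (-9 + I*√7) = (-448 - 35) + (-9 + I*√7) = -483 + (-9 + I*√7) = -492 + I*√7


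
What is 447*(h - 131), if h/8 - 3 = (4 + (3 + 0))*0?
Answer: -47829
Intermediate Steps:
h = 24 (h = 24 + 8*((4 + (3 + 0))*0) = 24 + 8*((4 + 3)*0) = 24 + 8*(7*0) = 24 + 8*0 = 24 + 0 = 24)
447*(h - 131) = 447*(24 - 131) = 447*(-107) = -47829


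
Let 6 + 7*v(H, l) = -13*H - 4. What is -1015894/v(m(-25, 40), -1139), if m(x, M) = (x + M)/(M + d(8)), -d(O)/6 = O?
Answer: -56890064/115 ≈ -4.9470e+5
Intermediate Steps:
d(O) = -6*O
m(x, M) = (M + x)/(-48 + M) (m(x, M) = (x + M)/(M - 6*8) = (M + x)/(M - 48) = (M + x)/(-48 + M))
v(H, l) = -10/7 - 13*H/7 (v(H, l) = -6/7 + (-13*H - 4)/7 = -6/7 + (-4 - 13*H)/7 = -6/7 + (-4/7 - 13*H/7) = -10/7 - 13*H/7)
-1015894/v(m(-25, 40), -1139) = -1015894/(-10/7 - 13*(40 - 25)/(7*(-48 + 40))) = -1015894/(-10/7 - 13*15/(7*(-8))) = -1015894/(-10/7 - (-13)*15/56) = -1015894/(-10/7 - 13/7*(-15/8)) = -1015894/(-10/7 + 195/56) = -1015894/115/56 = -1015894*56/115 = -56890064/115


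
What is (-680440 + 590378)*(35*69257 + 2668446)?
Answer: -458635421342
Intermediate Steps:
(-680440 + 590378)*(35*69257 + 2668446) = -90062*(2423995 + 2668446) = -90062*5092441 = -458635421342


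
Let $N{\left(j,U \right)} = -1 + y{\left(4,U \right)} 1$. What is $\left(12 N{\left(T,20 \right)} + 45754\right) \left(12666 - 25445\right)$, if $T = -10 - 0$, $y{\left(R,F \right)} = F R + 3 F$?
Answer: $-606005738$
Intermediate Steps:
$y{\left(R,F \right)} = 3 F + F R$
$T = -10$ ($T = -10 + 0 = -10$)
$N{\left(j,U \right)} = -1 + 7 U$ ($N{\left(j,U \right)} = -1 + U \left(3 + 4\right) 1 = -1 + U 7 \cdot 1 = -1 + 7 U 1 = -1 + 7 U$)
$\left(12 N{\left(T,20 \right)} + 45754\right) \left(12666 - 25445\right) = \left(12 \left(-1 + 7 \cdot 20\right) + 45754\right) \left(12666 - 25445\right) = \left(12 \left(-1 + 140\right) + 45754\right) \left(-12779\right) = \left(12 \cdot 139 + 45754\right) \left(-12779\right) = \left(1668 + 45754\right) \left(-12779\right) = 47422 \left(-12779\right) = -606005738$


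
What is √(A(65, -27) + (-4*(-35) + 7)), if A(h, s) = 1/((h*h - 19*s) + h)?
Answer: √3391119726/4803 ≈ 12.124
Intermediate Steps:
A(h, s) = 1/(h + h² - 19*s) (A(h, s) = 1/((h² - 19*s) + h) = 1/(h + h² - 19*s))
√(A(65, -27) + (-4*(-35) + 7)) = √(1/(65 + 65² - 19*(-27)) + (-4*(-35) + 7)) = √(1/(65 + 4225 + 513) + (140 + 7)) = √(1/4803 + 147) = √(706042/4803) = √3391119726/4803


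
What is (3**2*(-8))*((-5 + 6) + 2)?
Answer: -216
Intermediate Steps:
(3**2*(-8))*((-5 + 6) + 2) = (9*(-8))*(1 + 2) = -72*3 = -216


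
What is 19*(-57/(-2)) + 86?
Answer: 1255/2 ≈ 627.50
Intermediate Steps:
19*(-57/(-2)) + 86 = 19*(-57*(-½)) + 86 = 19*(57/2) + 86 = 1083/2 + 86 = 1255/2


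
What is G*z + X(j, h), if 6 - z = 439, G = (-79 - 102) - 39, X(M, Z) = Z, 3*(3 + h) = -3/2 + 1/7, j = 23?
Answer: 4000775/42 ≈ 95257.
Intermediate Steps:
h = -145/42 (h = -3 + (-3/2 + 1/7)/3 = -3 + (-3*½ + 1*(⅐))/3 = -3 + (-3/2 + ⅐)/3 = -3 + (⅓)*(-19/14) = -3 - 19/42 = -145/42 ≈ -3.4524)
G = -220 (G = -181 - 39 = -220)
z = -433 (z = 6 - 1*439 = 6 - 439 = -433)
G*z + X(j, h) = -220*(-433) - 145/42 = 95260 - 145/42 = 4000775/42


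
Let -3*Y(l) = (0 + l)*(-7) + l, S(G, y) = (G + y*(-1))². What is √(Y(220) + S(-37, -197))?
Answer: 2*√6510 ≈ 161.37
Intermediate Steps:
S(G, y) = (G - y)²
Y(l) = 2*l (Y(l) = -((0 + l)*(-7) + l)/3 = -(l*(-7) + l)/3 = -(-7*l + l)/3 = -(-2)*l = 2*l)
√(Y(220) + S(-37, -197)) = √(2*220 + (-37 - 1*(-197))²) = √(440 + (-37 + 197)²) = √(440 + 160²) = √(440 + 25600) = √26040 = 2*√6510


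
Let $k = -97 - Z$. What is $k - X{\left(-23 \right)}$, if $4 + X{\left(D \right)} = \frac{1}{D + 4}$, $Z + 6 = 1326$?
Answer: $- \frac{26846}{19} \approx -1412.9$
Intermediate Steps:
$Z = 1320$ ($Z = -6 + 1326 = 1320$)
$k = -1417$ ($k = -97 - 1320 = -1417$)
$X{\left(D \right)} = -4 + \frac{1}{4 + D}$ ($X{\left(D \right)} = -4 + \frac{1}{D + 4} = -4 + \frac{1}{4 + D}$)
$k - X{\left(-23 \right)} = -1417 - \frac{-15 - -92}{4 - 23} = -1417 - \frac{-15 + 92}{-19} = -1417 - \left(- \frac{1}{19}\right) 77 = -1417 - - \frac{77}{19} = -1417 + \frac{77}{19} = - \frac{26846}{19}$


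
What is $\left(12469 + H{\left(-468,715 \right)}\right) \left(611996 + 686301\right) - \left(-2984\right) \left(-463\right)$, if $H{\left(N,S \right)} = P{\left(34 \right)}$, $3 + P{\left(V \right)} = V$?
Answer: $16227330908$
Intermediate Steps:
$P{\left(V \right)} = -3 + V$
$H{\left(N,S \right)} = 31$ ($H{\left(N,S \right)} = -3 + 34 = 31$)
$\left(12469 + H{\left(-468,715 \right)}\right) \left(611996 + 686301\right) - \left(-2984\right) \left(-463\right) = \left(12469 + 31\right) \left(611996 + 686301\right) - \left(-2984\right) \left(-463\right) = 12500 \cdot 1298297 - 1381592 = 16228712500 - 1381592 = 16227330908$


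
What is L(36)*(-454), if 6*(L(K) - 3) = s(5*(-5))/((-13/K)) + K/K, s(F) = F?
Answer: -260369/39 ≈ -6676.1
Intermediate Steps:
L(K) = 19/6 + 25*K/78 (L(K) = 3 + ((5*(-5))/((-13/K)) + K/K)/6 = 3 + (-(-25)*K/13 + 1)/6 = 3 + (25*K/13 + 1)/6 = 3 + (1 + 25*K/13)/6 = 3 + (⅙ + 25*K/78) = 19/6 + 25*K/78)
L(36)*(-454) = (19/6 + (25/78)*36)*(-454) = (19/6 + 150/13)*(-454) = (1147/78)*(-454) = -260369/39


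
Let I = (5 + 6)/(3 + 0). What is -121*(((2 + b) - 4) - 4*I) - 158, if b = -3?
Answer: 6665/3 ≈ 2221.7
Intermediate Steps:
I = 11/3 ≈ 3.6667
-121*(((2 + b) - 4) - 4*I) - 158 = -121*(((2 - 3) - 4) - 4*11/3) - 158 = -121*((-1 - 4) - 44/3) - 158 = -121*(-5 - 44/3) - 158 = -121*(-59/3) - 158 = 7139/3 - 158 = 6665/3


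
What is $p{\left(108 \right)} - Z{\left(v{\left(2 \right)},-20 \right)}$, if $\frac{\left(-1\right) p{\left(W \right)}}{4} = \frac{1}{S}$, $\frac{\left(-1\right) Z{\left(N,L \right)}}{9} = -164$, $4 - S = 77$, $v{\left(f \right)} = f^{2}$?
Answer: $- \frac{107744}{73} \approx -1475.9$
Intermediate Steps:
$S = -73$ ($S = 4 - 77 = -73$)
$Z{\left(N,L \right)} = 1476$ ($Z{\left(N,L \right)} = \left(-9\right) \left(-164\right) = 1476$)
$p{\left(W \right)} = \frac{4}{73}$ ($p{\left(W \right)} = - \frac{4}{-73} = \left(-4\right) \left(- \frac{1}{73}\right) = \frac{4}{73}$)
$p{\left(108 \right)} - Z{\left(v{\left(2 \right)},-20 \right)} = \frac{4}{73} - 1476 = - \frac{107744}{73}$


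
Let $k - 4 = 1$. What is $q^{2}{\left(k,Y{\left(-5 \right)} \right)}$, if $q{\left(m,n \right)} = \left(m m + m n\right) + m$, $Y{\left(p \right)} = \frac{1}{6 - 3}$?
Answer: $\frac{9025}{9} \approx 1002.8$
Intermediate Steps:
$Y{\left(p \right)} = \frac{1}{3}$
$k = 5$ ($k = 4 + 1 = 5$)
$q{\left(m,n \right)} = m + m^{2} + m n$ ($q{\left(m,n \right)} = \left(m^{2} + m n\right) + m = m + m^{2} + m n$)
$q^{2}{\left(k,Y{\left(-5 \right)} \right)} = \left(5 \left(1 + 5 + \frac{1}{3}\right)\right)^{2} = \left(5 \cdot \frac{19}{3}\right)^{2} = \left(\frac{95}{3}\right)^{2} = \frac{9025}{9}$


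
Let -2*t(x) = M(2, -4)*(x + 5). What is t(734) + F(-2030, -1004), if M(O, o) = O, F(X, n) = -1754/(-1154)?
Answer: -425526/577 ≈ -737.48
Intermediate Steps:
F(X, n) = 877/577 (F(X, n) = -1754*(-1/1154) = 877/577)
t(x) = -5 - x (t(x) = -(x + 5) = -(5 + x) = -(10 + 2*x)/2 = -5 - x)
t(734) + F(-2030, -1004) = (-5 - 1*734) + 877/577 = (-5 - 734) + 877/577 = -739 + 877/577 = -425526/577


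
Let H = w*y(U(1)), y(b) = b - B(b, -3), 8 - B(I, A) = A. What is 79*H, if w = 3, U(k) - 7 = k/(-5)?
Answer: -4977/5 ≈ -995.40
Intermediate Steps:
B(I, A) = 8 - A
U(k) = 7 - k/5 (U(k) = 7 + k/(-5) = 7 + k*(-⅕) = 7 - k/5)
y(b) = -11 + b (y(b) = b - (8 - 1*(-3)) = b - (8 + 3) = b - 1*11 = b - 11 = -11 + b)
H = -63/5 (H = 3*(-11 + (7 - ⅕*1)) = 3*(-11 + (7 - ⅕)) = 3*(-11 + 34/5) = 3*(-21/5) = -63/5 ≈ -12.600)
79*H = 79*(-63/5) = -4977/5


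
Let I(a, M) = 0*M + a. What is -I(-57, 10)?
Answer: 57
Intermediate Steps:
I(a, M) = a (I(a, M) = 0 + a = a)
-I(-57, 10) = -1*(-57) = 57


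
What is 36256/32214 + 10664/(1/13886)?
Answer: 2385129474656/16107 ≈ 1.4808e+8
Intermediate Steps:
36256/32214 + 10664/(1/13886) = 36256*(1/32214) + 10664/(1/13886) = 18128/16107 + 10664*13886 = 18128/16107 + 148080304 = 2385129474656/16107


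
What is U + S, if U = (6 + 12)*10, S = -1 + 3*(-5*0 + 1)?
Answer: 182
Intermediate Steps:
S = 2 (S = -1 + 3*(0 + 1) = -1 + 3*1 = -1 + 3 = 2)
U = 180 (U = 18*10 = 180)
U + S = 180 + 2 = 182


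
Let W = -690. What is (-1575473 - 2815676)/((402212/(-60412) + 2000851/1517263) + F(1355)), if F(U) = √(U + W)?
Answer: -101743909404521881966649026/2762213133790636364989 - 19056405376272529895055349*√665/2762213133790636364989 ≈ -2.1474e+5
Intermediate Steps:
F(U) = √(-690 + U) (F(U) = √(U - 690) = √(-690 + U))
(-1575473 - 2815676)/((402212/(-60412) + 2000851/1517263) + F(1355)) = (-1575473 - 2815676)/((402212/(-60412) + 2000851/1517263) + √(-690 + 1355)) = -4391149/((402212*(-1/60412) + 2000851*(1/1517263)) + √665) = -4391149/((-100553/15103 + 2000851/1517263) + √665) = -4391149/(-11122408526/2083202099 + √665)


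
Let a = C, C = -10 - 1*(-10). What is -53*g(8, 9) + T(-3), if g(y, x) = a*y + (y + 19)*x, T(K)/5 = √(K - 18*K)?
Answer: -12879 + 5*√51 ≈ -12843.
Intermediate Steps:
C = 0 (C = -10 + 10 = 0)
T(K) = 5*√17*√(-K) (T(K) = 5*√(K - 18*K) = 5*√(-17*K) = 5*(√17*√(-K)) = 5*√17*√(-K))
a = 0
g(y, x) = x*(19 + y) (g(y, x) = 0*y + (y + 19)*x = 0 + (19 + y)*x = 0 + x*(19 + y) = x*(19 + y))
-53*g(8, 9) + T(-3) = -477*(19 + 8) + 5*√17*√(-1*(-3)) = -477*27 + 5*√17*√3 = -53*243 + 5*√51 = -12879 + 5*√51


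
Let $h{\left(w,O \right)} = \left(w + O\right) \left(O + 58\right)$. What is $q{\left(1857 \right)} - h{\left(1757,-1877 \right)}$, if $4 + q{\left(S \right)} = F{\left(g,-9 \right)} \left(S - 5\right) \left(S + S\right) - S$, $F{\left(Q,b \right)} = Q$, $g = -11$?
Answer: $-75881749$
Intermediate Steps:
$h{\left(w,O \right)} = \left(58 + O\right) \left(O + w\right)$ ($h{\left(w,O \right)} = \left(O + w\right) \left(58 + O\right) = \left(58 + O\right) \left(O + w\right)$)
$q{\left(S \right)} = -4 - S - 22 S \left(-5 + S\right)$ ($q{\left(S \right)} = -4 - \left(S + 11 \left(S - 5\right) \left(S + S\right)\right) = -4 - \left(S + 11 \left(-5 + S\right) 2 S\right) = -4 - \left(S + 11 \cdot 2 S \left(-5 + S\right)\right) = -4 - \left(S + 22 S \left(-5 + S\right)\right) = -4 - S - 22 S \left(-5 + S\right)$)
$q{\left(1857 \right)} - h{\left(1757,-1877 \right)} = \left(-4 - 22 \cdot 1857^{2} + 109 \cdot 1857\right) - \left(\left(-1877\right)^{2} + 58 \left(-1877\right) + 58 \cdot 1757 - 3297889\right) = \left(-4 - 75865878 + 202413\right) - \left(3523129 - 108866 + 101906 - 3297889\right) = \left(-4 - 75865878 + 202413\right) - 218280 = -75663469 - 218280 = -75881749$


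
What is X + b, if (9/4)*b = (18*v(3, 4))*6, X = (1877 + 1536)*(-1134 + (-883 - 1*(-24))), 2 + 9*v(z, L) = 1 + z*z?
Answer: -20406199/3 ≈ -6.8021e+6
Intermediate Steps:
v(z, L) = -⅑ + z²/9 (v(z, L) = -2/9 + (1 + z*z)/9 = -2/9 + (1 + z²)/9 = -2/9 + (⅑ + z²/9) = -⅑ + z²/9)
X = -6802109 (X = 3413*(-1134 + (-883 + 24)) = 3413*(-1134 - 859) = 3413*(-1993) = -6802109)
b = 128/3 (b = 4*((18*(-⅑ + (⅑)*3²))*6)/9 = 4*((18*(-⅑ + (⅑)*9))*6)/9 = 4*((18*(-⅑ + 1))*6)/9 = 4*((18*(8/9))*6)/9 = 4*(16*6)/9 = (4/9)*96 = 128/3 ≈ 42.667)
X + b = -6802109 + 128/3 = -20406199/3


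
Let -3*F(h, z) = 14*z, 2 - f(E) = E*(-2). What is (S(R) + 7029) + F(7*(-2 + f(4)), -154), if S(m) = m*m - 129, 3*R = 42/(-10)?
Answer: 571547/75 ≈ 7620.6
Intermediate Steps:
f(E) = 2 + 2*E (f(E) = 2 - E*(-2) = 2 - (-2)*E = 2 + 2*E)
F(h, z) = -14*z/3
R = -7/5 (R = (42/(-10))/3 = (42*(-1/10))/3 = (1/3)*(-21/5) = -7/5 ≈ -1.4000)
S(m) = -129 + m**2 (S(m) = m**2 - 129 = -129 + m**2)
(S(R) + 7029) + F(7*(-2 + f(4)), -154) = ((-129 + (-7/5)**2) + 7029) - 14/3*(-154) = ((-129 + 49/25) + 7029) + 2156/3 = (-3176/25 + 7029) + 2156/3 = 172549/25 + 2156/3 = 571547/75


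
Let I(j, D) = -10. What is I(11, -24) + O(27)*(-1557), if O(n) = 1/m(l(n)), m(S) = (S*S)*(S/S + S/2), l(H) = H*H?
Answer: -431648536/43164819 ≈ -10.000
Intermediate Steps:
l(H) = H²
m(S) = S²*(1 + S/2) (m(S) = S²*(1 + S*(½)) = S²*(1 + S/2))
O(n) = 2/(n⁴*(2 + n²)) (O(n) = 1/((n²)²*(2 + n²)/2) = 1/(n⁴*(2 + n²)/2) = 2/(n⁴*(2 + n²)))
I(11, -24) + O(27)*(-1557) = -10 + (2/(27⁴*(2 + 27²)))*(-1557) = -10 + (2*(1/531441)/(2 + 729))*(-1557) = -10 + (2*(1/531441)/731)*(-1557) = -10 + (2*(1/531441)*(1/731))*(-1557) = -10 + (2/388483371)*(-1557) = -10 - 346/43164819 = -431648536/43164819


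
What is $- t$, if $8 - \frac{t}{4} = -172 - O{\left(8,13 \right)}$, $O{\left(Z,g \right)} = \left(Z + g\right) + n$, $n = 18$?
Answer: $-876$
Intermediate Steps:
$O{\left(Z,g \right)} = 18 + Z + g$ ($O{\left(Z,g \right)} = \left(Z + g\right) + 18 = 18 + Z + g$)
$t = 876$ ($t = 32 - 4 \left(-172 - \left(18 + 8 + 13\right)\right) = 32 - 4 \left(-172 - 39\right) = 32 - -844 = 32 + 844 = 876$)
$- t = \left(-1\right) 876 = -876$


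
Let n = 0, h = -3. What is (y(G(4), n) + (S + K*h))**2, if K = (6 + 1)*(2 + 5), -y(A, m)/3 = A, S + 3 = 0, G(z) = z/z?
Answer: 23409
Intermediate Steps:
G(z) = 1
S = -3 (S = -3 + 0 = -3)
y(A, m) = -3*A
K = 49 (K = 7*7 = 49)
(y(G(4), n) + (S + K*h))**2 = (-3*1 + (-3 + 49*(-3)))**2 = (-3 + (-3 - 147))**2 = (-3 - 150)**2 = (-153)**2 = 23409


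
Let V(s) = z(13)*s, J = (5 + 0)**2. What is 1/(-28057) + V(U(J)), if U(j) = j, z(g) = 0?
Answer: -1/28057 ≈ -3.5642e-5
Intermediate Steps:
J = 25 (J = 5**2 = 25)
V(s) = 0 (V(s) = 0*s = 0)
1/(-28057) + V(U(J)) = 1/(-28057) + 0 = -1/28057 + 0 = -1/28057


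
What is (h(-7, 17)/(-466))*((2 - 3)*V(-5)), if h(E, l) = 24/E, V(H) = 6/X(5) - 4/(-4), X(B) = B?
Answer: -132/8155 ≈ -0.016186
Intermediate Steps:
V(H) = 11/5 (V(H) = 6/5 - 4/(-4) = 6*(⅕) - 4*(-¼) = 6/5 + 1 = 11/5)
(h(-7, 17)/(-466))*((2 - 3)*V(-5)) = ((24/(-7))/(-466))*((2 - 3)*(11/5)) = ((24*(-⅐))*(-1/466))*(-1*11/5) = -24/7*(-1/466)*(-11/5) = (12/1631)*(-11/5) = -132/8155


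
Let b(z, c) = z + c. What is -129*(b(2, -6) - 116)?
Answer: 15480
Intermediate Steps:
b(z, c) = c + z
-129*(b(2, -6) - 116) = -129*((-6 + 2) - 116) = -129*(-4 - 116) = -129*(-120) = 15480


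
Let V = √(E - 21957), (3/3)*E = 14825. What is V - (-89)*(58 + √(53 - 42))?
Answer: 5162 + 89*√11 + 2*I*√1783 ≈ 5457.2 + 84.451*I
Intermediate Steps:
E = 14825
V = 2*I*√1783 (V = √(14825 - 21957) = √(-7132) = 2*I*√1783 ≈ 84.451*I)
V - (-89)*(58 + √(53 - 42)) = 2*I*√1783 - (-89)*(58 + √(53 - 42)) = 2*I*√1783 - (-89)*(58 + √11) = 2*I*√1783 - (-5162 - 89*√11) = 2*I*√1783 + (5162 + 89*√11) = 5162 + 89*√11 + 2*I*√1783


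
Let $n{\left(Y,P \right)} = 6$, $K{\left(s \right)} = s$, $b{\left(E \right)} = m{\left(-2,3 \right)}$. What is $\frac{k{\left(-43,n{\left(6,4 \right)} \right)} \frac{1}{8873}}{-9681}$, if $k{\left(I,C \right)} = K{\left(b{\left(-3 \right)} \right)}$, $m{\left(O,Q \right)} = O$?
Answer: $\frac{2}{85899513} \approx 2.3283 \cdot 10^{-8}$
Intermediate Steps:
$b{\left(E \right)} = -2$
$k{\left(I,C \right)} = -2$
$\frac{k{\left(-43,n{\left(6,4 \right)} \right)} \frac{1}{8873}}{-9681} = \frac{\left(-2\right) \frac{1}{8873}}{-9681} = \left(-2\right) \frac{1}{8873} \left(- \frac{1}{9681}\right) = \left(- \frac{2}{8873}\right) \left(- \frac{1}{9681}\right) = \frac{2}{85899513}$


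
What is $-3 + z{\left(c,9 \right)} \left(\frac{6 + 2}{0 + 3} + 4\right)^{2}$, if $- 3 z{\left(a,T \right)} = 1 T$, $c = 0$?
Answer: $- \frac{409}{3} \approx -136.33$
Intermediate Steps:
$z{\left(a,T \right)} = - \frac{T}{3}$ ($z{\left(a,T \right)} = - \frac{1 T}{3} = - \frac{T}{3}$)
$-3 + z{\left(c,9 \right)} \left(\frac{6 + 2}{0 + 3} + 4\right)^{2} = -3 + \left(- \frac{1}{3}\right) 9 \left(\frac{6 + 2}{0 + 3} + 4\right)^{2} = -3 - 3 \left(\frac{8}{3} + 4\right)^{2} = -3 - 3 \left(\frac{20}{3}\right)^{2} = -3 - \frac{400}{3} = - \frac{409}{3}$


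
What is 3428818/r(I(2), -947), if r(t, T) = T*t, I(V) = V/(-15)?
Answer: 25716135/947 ≈ 27155.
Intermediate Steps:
I(V) = -V/15 (I(V) = V*(-1/15) = -V/15)
3428818/r(I(2), -947) = 3428818/((-(-947)*2/15)) = 3428818/((-947*(-2/15))) = 3428818/(1894/15) = 3428818*(15/1894) = 25716135/947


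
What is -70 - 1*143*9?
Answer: -1357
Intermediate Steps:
-70 - 1*143*9 = -70 - 143*9 = -70 - 1287 = -1357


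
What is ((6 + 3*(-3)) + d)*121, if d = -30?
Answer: -3993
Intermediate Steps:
((6 + 3*(-3)) + d)*121 = ((6 + 3*(-3)) - 30)*121 = ((6 - 9) - 30)*121 = (-3 - 30)*121 = -33*121 = -3993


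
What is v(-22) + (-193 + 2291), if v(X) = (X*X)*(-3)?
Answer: 646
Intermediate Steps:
v(X) = -3*X**2 (v(X) = X**2*(-3) = -3*X**2)
v(-22) + (-193 + 2291) = -3*(-22)**2 + (-193 + 2291) = -3*484 + 2098 = -1452 + 2098 = 646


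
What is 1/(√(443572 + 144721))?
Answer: √588293/588293 ≈ 0.0013038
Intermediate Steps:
1/(√(443572 + 144721)) = 1/(√588293) = √588293/588293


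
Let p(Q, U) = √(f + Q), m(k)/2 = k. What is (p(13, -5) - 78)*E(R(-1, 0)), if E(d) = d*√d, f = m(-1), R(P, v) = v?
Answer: 0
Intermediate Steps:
m(k) = 2*k
f = -2 (f = 2*(-1) = -2)
p(Q, U) = √(-2 + Q)
E(d) = d^(3/2)
(p(13, -5) - 78)*E(R(-1, 0)) = (√(-2 + 13) - 78)*0^(3/2) = (√11 - 78)*0 = (-78 + √11)*0 = 0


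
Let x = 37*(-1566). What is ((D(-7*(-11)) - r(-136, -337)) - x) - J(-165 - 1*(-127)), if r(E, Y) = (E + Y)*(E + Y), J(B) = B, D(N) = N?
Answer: -165672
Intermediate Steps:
x = -57942
r(E, Y) = (E + Y)**2
((D(-7*(-11)) - r(-136, -337)) - x) - J(-165 - 1*(-127)) = ((-7*(-11) - (-136 - 337)**2) - 1*(-57942)) - (-165 - 1*(-127)) = ((77 - 1*(-473)**2) + 57942) - (-165 + 127) = ((77 - 1*223729) + 57942) - 1*(-38) = ((77 - 223729) + 57942) + 38 = (-223652 + 57942) + 38 = -165710 + 38 = -165672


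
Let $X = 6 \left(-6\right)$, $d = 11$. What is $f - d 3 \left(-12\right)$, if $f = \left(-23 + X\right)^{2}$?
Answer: $3877$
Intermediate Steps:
$X = -36$
$f = 3481$ ($f = \left(-23 - 36\right)^{2} = \left(-59\right)^{2} = 3481$)
$f - d 3 \left(-12\right) = 3481 - 11 \cdot 3 \left(-12\right) = 3481 - 33 \left(-12\right) = 3481 - -396 = 3481 + 396 = 3877$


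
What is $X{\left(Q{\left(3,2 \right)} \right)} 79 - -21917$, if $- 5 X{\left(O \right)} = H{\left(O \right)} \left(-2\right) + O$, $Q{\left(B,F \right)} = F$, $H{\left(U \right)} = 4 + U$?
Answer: $22075$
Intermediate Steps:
$X{\left(O \right)} = \frac{8}{5} + \frac{O}{5}$ ($X{\left(O \right)} = - \frac{\left(4 + O\right) \left(-2\right) + O}{5} = - \frac{\left(-8 - 2 O\right) + O}{5} = - \frac{-8 - O}{5} = \frac{8}{5} + \frac{O}{5}$)
$X{\left(Q{\left(3,2 \right)} \right)} 79 - -21917 = \left(\frac{8}{5} + \frac{1}{5} \cdot 2\right) 79 - -21917 = \left(\frac{8}{5} + \frac{2}{5}\right) 79 + 21917 = 2 \cdot 79 + 21917 = 158 + 21917 = 22075$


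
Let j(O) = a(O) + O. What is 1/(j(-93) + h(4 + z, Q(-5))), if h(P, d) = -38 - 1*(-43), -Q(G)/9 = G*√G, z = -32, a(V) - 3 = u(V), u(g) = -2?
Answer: -1/87 ≈ -0.011494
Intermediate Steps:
a(V) = 1 (a(V) = 3 - 2 = 1)
Q(G) = -9*G^(3/2) (Q(G) = -9*G*√G = -9*G^(3/2))
h(P, d) = 5 (h(P, d) = -38 + 43 = 5)
j(O) = 1 + O
1/(j(-93) + h(4 + z, Q(-5))) = 1/((1 - 93) + 5) = 1/(-92 + 5) = 1/(-87) = -1/87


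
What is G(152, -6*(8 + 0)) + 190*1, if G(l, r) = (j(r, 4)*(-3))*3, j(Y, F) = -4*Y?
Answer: -1538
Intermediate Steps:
G(l, r) = 36*r (G(l, r) = (-4*r*(-3))*3 = (12*r)*3 = 36*r)
G(152, -6*(8 + 0)) + 190*1 = 36*(-6*(8 + 0)) + 190*1 = 36*(-6*8) + 190 = 36*(-48) + 190 = -1728 + 190 = -1538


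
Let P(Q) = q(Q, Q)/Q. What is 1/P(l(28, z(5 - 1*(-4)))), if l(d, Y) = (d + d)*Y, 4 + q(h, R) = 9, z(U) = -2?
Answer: -112/5 ≈ -22.400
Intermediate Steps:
q(h, R) = 5 (q(h, R) = -4 + 9 = 5)
l(d, Y) = 2*Y*d (l(d, Y) = (2*d)*Y = 2*Y*d)
P(Q) = 5/Q
1/P(l(28, z(5 - 1*(-4)))) = 1/(5/((2*(-2)*28))) = 1/(5/(-112)) = 1/(5*(-1/112)) = 1/(-5/112) = -112/5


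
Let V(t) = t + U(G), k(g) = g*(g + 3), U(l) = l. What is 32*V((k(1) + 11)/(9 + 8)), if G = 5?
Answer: 3200/17 ≈ 188.24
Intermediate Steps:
k(g) = g*(3 + g)
V(t) = 5 + t (V(t) = t + 5 = 5 + t)
32*V((k(1) + 11)/(9 + 8)) = 32*(5 + (1*(3 + 1) + 11)/(9 + 8)) = 32*(5 + (1*4 + 11)/17) = 32*(5 + (4 + 11)*(1/17)) = 32*(5 + 15*(1/17)) = 32*(5 + 15/17) = 32*(100/17) = 3200/17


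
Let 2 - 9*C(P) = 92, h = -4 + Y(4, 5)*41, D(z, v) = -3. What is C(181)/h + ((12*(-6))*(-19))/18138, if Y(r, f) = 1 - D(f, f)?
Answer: 625/48368 ≈ 0.012922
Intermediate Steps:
Y(r, f) = 4 (Y(r, f) = 1 - 1*(-3) = 1 + 3 = 4)
h = 160 (h = -4 + 4*41 = -4 + 164 = 160)
C(P) = -10 (C(P) = 2/9 - ⅑*92 = 2/9 - 92/9 = -10)
C(181)/h + ((12*(-6))*(-19))/18138 = -10/160 + ((12*(-6))*(-19))/18138 = -10*1/160 - 72*(-19)*(1/18138) = -1/16 + 1368*(1/18138) = -1/16 + 228/3023 = 625/48368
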